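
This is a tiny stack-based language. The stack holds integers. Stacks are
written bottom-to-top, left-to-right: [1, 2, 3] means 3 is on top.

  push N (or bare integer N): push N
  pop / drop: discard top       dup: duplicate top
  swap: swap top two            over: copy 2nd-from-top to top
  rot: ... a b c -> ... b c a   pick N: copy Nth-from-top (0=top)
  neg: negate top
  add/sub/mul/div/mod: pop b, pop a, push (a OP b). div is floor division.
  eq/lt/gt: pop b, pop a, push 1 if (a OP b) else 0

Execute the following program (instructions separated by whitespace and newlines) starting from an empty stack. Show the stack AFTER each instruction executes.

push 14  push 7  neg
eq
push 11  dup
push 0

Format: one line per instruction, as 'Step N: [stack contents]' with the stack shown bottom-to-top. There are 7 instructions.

Step 1: [14]
Step 2: [14, 7]
Step 3: [14, -7]
Step 4: [0]
Step 5: [0, 11]
Step 6: [0, 11, 11]
Step 7: [0, 11, 11, 0]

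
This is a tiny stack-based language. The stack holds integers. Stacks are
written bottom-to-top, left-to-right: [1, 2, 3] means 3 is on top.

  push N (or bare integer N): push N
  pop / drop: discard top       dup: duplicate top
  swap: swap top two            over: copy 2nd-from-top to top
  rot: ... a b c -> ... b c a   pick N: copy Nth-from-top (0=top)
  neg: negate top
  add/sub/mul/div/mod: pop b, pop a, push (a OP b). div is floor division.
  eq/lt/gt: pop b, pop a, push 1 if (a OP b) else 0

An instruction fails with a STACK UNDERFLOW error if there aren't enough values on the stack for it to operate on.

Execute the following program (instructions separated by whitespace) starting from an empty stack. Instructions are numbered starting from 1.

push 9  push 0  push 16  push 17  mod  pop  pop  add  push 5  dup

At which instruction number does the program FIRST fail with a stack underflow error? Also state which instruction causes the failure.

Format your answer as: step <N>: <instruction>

Step 1 ('push 9'): stack = [9], depth = 1
Step 2 ('push 0'): stack = [9, 0], depth = 2
Step 3 ('push 16'): stack = [9, 0, 16], depth = 3
Step 4 ('push 17'): stack = [9, 0, 16, 17], depth = 4
Step 5 ('mod'): stack = [9, 0, 16], depth = 3
Step 6 ('pop'): stack = [9, 0], depth = 2
Step 7 ('pop'): stack = [9], depth = 1
Step 8 ('add'): needs 2 value(s) but depth is 1 — STACK UNDERFLOW

Answer: step 8: add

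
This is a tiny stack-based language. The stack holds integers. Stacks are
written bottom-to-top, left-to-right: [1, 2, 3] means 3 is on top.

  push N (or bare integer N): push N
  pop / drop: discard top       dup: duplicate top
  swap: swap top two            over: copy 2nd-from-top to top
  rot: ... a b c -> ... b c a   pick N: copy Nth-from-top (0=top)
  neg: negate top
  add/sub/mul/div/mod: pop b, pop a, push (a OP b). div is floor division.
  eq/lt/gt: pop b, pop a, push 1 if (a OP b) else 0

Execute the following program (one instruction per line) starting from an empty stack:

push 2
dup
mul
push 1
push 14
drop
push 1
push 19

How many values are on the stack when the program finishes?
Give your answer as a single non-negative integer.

After 'push 2': stack = [2] (depth 1)
After 'dup': stack = [2, 2] (depth 2)
After 'mul': stack = [4] (depth 1)
After 'push 1': stack = [4, 1] (depth 2)
After 'push 14': stack = [4, 1, 14] (depth 3)
After 'drop': stack = [4, 1] (depth 2)
After 'push 1': stack = [4, 1, 1] (depth 3)
After 'push 19': stack = [4, 1, 1, 19] (depth 4)

Answer: 4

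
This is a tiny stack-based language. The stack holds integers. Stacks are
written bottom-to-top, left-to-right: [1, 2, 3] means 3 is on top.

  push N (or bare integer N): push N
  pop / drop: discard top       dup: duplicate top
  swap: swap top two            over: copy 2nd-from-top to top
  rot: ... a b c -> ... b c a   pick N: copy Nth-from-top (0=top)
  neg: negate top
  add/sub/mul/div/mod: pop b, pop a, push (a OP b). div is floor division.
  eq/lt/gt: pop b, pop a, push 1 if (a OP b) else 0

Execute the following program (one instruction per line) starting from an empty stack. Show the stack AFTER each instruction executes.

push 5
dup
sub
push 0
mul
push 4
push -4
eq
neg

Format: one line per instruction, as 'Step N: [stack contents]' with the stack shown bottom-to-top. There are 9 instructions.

Step 1: [5]
Step 2: [5, 5]
Step 3: [0]
Step 4: [0, 0]
Step 5: [0]
Step 6: [0, 4]
Step 7: [0, 4, -4]
Step 8: [0, 0]
Step 9: [0, 0]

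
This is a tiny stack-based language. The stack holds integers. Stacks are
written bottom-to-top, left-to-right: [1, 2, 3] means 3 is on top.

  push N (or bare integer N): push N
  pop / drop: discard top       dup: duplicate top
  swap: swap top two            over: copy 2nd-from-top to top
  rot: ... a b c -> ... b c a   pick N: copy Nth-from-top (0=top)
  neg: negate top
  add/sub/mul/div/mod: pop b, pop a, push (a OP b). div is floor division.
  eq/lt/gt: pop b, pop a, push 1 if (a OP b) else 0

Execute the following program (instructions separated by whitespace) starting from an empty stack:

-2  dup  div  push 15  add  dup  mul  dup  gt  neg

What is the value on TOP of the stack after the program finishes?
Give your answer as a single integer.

Answer: 0

Derivation:
After 'push -2': [-2]
After 'dup': [-2, -2]
After 'div': [1]
After 'push 15': [1, 15]
After 'add': [16]
After 'dup': [16, 16]
After 'mul': [256]
After 'dup': [256, 256]
After 'gt': [0]
After 'neg': [0]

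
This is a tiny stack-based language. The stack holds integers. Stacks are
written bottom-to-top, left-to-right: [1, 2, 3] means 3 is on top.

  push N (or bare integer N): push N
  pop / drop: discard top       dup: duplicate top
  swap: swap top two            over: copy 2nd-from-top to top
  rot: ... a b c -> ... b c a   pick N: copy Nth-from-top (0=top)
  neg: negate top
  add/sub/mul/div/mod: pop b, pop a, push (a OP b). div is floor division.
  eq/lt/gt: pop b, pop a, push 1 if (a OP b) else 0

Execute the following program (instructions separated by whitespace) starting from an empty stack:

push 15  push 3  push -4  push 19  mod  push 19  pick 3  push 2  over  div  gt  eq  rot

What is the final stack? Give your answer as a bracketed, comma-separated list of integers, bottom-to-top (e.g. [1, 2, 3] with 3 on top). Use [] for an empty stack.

Answer: [15, 15, 0, 3]

Derivation:
After 'push 15': [15]
After 'push 3': [15, 3]
After 'push -4': [15, 3, -4]
After 'push 19': [15, 3, -4, 19]
After 'mod': [15, 3, 15]
After 'push 19': [15, 3, 15, 19]
After 'pick 3': [15, 3, 15, 19, 15]
After 'push 2': [15, 3, 15, 19, 15, 2]
After 'over': [15, 3, 15, 19, 15, 2, 15]
After 'div': [15, 3, 15, 19, 15, 0]
After 'gt': [15, 3, 15, 19, 1]
After 'eq': [15, 3, 15, 0]
After 'rot': [15, 15, 0, 3]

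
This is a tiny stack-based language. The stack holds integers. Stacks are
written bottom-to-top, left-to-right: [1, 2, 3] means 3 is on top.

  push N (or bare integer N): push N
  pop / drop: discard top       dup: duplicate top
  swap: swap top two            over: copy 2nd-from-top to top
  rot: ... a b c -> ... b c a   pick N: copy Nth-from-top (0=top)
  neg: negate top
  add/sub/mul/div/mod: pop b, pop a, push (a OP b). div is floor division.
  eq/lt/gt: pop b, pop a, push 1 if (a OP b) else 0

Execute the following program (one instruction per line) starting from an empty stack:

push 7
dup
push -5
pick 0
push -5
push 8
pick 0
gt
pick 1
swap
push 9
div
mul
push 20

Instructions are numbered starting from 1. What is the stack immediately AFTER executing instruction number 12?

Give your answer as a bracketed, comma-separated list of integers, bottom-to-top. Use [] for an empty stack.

Answer: [7, 7, -5, -5, -5, -5, 0]

Derivation:
Step 1 ('push 7'): [7]
Step 2 ('dup'): [7, 7]
Step 3 ('push -5'): [7, 7, -5]
Step 4 ('pick 0'): [7, 7, -5, -5]
Step 5 ('push -5'): [7, 7, -5, -5, -5]
Step 6 ('push 8'): [7, 7, -5, -5, -5, 8]
Step 7 ('pick 0'): [7, 7, -5, -5, -5, 8, 8]
Step 8 ('gt'): [7, 7, -5, -5, -5, 0]
Step 9 ('pick 1'): [7, 7, -5, -5, -5, 0, -5]
Step 10 ('swap'): [7, 7, -5, -5, -5, -5, 0]
Step 11 ('push 9'): [7, 7, -5, -5, -5, -5, 0, 9]
Step 12 ('div'): [7, 7, -5, -5, -5, -5, 0]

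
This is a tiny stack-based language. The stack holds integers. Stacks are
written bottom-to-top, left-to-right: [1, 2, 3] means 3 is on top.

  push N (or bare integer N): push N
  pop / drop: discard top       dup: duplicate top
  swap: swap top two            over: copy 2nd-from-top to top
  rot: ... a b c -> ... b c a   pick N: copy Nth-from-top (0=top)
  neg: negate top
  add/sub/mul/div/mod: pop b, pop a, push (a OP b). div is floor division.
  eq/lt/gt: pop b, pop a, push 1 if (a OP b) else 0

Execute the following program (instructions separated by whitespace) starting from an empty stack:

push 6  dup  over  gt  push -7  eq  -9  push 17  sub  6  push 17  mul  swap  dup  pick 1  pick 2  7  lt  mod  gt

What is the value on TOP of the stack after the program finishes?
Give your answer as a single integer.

Answer: 0

Derivation:
After 'push 6': [6]
After 'dup': [6, 6]
After 'over': [6, 6, 6]
After 'gt': [6, 0]
After 'push -7': [6, 0, -7]
After 'eq': [6, 0]
After 'push -9': [6, 0, -9]
After 'push 17': [6, 0, -9, 17]
After 'sub': [6, 0, -26]
After 'push 6': [6, 0, -26, 6]
After 'push 17': [6, 0, -26, 6, 17]
After 'mul': [6, 0, -26, 102]
After 'swap': [6, 0, 102, -26]
After 'dup': [6, 0, 102, -26, -26]
After 'pick 1': [6, 0, 102, -26, -26, -26]
After 'pick 2': [6, 0, 102, -26, -26, -26, -26]
After 'push 7': [6, 0, 102, -26, -26, -26, -26, 7]
After 'lt': [6, 0, 102, -26, -26, -26, 1]
After 'mod': [6, 0, 102, -26, -26, 0]
After 'gt': [6, 0, 102, -26, 0]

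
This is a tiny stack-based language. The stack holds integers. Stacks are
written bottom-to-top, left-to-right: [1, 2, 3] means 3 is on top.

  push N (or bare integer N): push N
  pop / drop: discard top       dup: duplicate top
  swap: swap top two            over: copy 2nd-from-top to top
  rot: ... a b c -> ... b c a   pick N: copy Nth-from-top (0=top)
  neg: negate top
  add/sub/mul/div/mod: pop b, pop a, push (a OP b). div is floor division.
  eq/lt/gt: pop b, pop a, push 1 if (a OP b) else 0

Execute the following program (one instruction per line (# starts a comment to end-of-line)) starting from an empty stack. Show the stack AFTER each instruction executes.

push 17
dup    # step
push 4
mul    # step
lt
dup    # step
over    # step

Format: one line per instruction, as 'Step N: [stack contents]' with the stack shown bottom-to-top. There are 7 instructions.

Step 1: [17]
Step 2: [17, 17]
Step 3: [17, 17, 4]
Step 4: [17, 68]
Step 5: [1]
Step 6: [1, 1]
Step 7: [1, 1, 1]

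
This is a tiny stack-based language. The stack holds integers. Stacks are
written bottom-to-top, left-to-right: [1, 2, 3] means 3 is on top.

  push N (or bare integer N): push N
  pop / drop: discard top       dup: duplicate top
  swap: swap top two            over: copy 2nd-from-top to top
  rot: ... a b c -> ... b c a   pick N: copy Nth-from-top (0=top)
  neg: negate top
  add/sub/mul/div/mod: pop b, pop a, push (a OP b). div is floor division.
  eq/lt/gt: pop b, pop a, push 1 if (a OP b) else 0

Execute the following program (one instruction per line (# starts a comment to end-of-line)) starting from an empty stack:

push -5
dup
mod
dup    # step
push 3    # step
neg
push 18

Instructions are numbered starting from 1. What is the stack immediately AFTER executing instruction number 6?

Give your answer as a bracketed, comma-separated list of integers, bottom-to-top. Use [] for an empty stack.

Step 1 ('push -5'): [-5]
Step 2 ('dup'): [-5, -5]
Step 3 ('mod'): [0]
Step 4 ('dup'): [0, 0]
Step 5 ('push 3'): [0, 0, 3]
Step 6 ('neg'): [0, 0, -3]

Answer: [0, 0, -3]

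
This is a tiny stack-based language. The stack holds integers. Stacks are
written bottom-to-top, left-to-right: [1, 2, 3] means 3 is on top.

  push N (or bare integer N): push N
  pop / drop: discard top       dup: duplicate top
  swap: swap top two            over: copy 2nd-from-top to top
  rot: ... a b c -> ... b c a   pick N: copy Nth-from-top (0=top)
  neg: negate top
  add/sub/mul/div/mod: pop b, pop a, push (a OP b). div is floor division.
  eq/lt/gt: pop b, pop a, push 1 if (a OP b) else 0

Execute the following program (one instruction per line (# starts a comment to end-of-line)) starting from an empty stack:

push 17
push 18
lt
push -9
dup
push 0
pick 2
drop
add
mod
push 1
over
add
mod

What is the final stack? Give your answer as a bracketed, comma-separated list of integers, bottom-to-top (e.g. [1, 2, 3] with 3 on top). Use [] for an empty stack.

After 'push 17': [17]
After 'push 18': [17, 18]
After 'lt': [1]
After 'push -9': [1, -9]
After 'dup': [1, -9, -9]
After 'push 0': [1, -9, -9, 0]
After 'pick 2': [1, -9, -9, 0, -9]
After 'drop': [1, -9, -9, 0]
After 'add': [1, -9, -9]
After 'mod': [1, 0]
After 'push 1': [1, 0, 1]
After 'over': [1, 0, 1, 0]
After 'add': [1, 0, 1]
After 'mod': [1, 0]

Answer: [1, 0]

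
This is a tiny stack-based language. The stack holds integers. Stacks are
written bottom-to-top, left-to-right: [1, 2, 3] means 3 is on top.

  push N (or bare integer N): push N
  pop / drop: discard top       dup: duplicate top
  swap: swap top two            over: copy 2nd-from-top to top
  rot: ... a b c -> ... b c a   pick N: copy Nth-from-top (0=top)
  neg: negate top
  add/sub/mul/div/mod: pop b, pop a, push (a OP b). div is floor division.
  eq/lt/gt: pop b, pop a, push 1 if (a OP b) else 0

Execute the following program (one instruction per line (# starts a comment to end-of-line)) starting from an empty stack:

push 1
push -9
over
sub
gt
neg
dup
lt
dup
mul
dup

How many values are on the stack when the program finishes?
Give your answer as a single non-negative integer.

After 'push 1': stack = [1] (depth 1)
After 'push -9': stack = [1, -9] (depth 2)
After 'over': stack = [1, -9, 1] (depth 3)
After 'sub': stack = [1, -10] (depth 2)
After 'gt': stack = [1] (depth 1)
After 'neg': stack = [-1] (depth 1)
After 'dup': stack = [-1, -1] (depth 2)
After 'lt': stack = [0] (depth 1)
After 'dup': stack = [0, 0] (depth 2)
After 'mul': stack = [0] (depth 1)
After 'dup': stack = [0, 0] (depth 2)

Answer: 2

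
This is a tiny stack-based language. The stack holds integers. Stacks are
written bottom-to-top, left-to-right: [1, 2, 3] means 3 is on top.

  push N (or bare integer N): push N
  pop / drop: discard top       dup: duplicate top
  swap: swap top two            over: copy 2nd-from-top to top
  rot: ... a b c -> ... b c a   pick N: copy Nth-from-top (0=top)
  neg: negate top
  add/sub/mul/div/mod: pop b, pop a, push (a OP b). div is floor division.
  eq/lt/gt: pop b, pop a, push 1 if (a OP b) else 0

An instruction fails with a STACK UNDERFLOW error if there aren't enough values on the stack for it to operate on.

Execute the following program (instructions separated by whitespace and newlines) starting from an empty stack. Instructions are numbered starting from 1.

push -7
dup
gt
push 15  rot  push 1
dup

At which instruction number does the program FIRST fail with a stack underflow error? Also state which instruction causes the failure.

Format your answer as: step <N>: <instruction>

Step 1 ('push -7'): stack = [-7], depth = 1
Step 2 ('dup'): stack = [-7, -7], depth = 2
Step 3 ('gt'): stack = [0], depth = 1
Step 4 ('push 15'): stack = [0, 15], depth = 2
Step 5 ('rot'): needs 3 value(s) but depth is 2 — STACK UNDERFLOW

Answer: step 5: rot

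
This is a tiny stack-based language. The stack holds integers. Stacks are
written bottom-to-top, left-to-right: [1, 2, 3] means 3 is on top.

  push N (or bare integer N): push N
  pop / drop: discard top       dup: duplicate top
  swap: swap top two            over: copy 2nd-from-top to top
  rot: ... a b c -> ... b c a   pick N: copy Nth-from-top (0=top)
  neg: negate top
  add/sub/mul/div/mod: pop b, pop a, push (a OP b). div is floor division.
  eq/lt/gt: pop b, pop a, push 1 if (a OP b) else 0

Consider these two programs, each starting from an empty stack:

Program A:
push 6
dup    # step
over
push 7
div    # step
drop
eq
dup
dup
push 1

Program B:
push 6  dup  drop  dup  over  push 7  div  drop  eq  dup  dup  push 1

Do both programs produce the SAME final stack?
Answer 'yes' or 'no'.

Answer: yes

Derivation:
Program A trace:
  After 'push 6': [6]
  After 'dup': [6, 6]
  After 'over': [6, 6, 6]
  After 'push 7': [6, 6, 6, 7]
  After 'div': [6, 6, 0]
  After 'drop': [6, 6]
  After 'eq': [1]
  After 'dup': [1, 1]
  After 'dup': [1, 1, 1]
  After 'push 1': [1, 1, 1, 1]
Program A final stack: [1, 1, 1, 1]

Program B trace:
  After 'push 6': [6]
  After 'dup': [6, 6]
  After 'drop': [6]
  After 'dup': [6, 6]
  After 'over': [6, 6, 6]
  After 'push 7': [6, 6, 6, 7]
  After 'div': [6, 6, 0]
  After 'drop': [6, 6]
  After 'eq': [1]
  After 'dup': [1, 1]
  After 'dup': [1, 1, 1]
  After 'push 1': [1, 1, 1, 1]
Program B final stack: [1, 1, 1, 1]
Same: yes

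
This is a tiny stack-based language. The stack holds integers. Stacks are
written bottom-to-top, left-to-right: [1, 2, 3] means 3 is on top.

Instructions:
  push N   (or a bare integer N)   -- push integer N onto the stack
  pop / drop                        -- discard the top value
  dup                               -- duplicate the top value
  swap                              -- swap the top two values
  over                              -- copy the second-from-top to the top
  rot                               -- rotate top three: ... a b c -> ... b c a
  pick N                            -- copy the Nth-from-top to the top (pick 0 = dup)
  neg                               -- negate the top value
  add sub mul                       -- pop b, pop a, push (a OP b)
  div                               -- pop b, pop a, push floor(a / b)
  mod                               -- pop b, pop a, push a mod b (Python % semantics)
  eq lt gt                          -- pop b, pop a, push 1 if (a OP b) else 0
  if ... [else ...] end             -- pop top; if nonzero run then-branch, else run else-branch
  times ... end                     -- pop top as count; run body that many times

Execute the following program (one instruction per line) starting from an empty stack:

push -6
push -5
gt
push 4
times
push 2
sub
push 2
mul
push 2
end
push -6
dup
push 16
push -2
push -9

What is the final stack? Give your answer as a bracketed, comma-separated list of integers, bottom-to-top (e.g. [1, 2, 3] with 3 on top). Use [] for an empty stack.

Answer: [-4, 0, 0, 0, 2, -6, -6, 16, -2, -9]

Derivation:
After 'push -6': [-6]
After 'push -5': [-6, -5]
After 'gt': [0]
After 'push 4': [0, 4]
After 'times': [0]
After 'push 2': [0, 2]
After 'sub': [-2]
After 'push 2': [-2, 2]
After 'mul': [-4]
After 'push 2': [-4, 2]
After 'push 2': [-4, 2, 2]
After 'sub': [-4, 0]
  ...
After 'mul': [-4, 0, 0]
After 'push 2': [-4, 0, 0, 2]
After 'push 2': [-4, 0, 0, 2, 2]
After 'sub': [-4, 0, 0, 0]
After 'push 2': [-4, 0, 0, 0, 2]
After 'mul': [-4, 0, 0, 0]
After 'push 2': [-4, 0, 0, 0, 2]
After 'push -6': [-4, 0, 0, 0, 2, -6]
After 'dup': [-4, 0, 0, 0, 2, -6, -6]
After 'push 16': [-4, 0, 0, 0, 2, -6, -6, 16]
After 'push -2': [-4, 0, 0, 0, 2, -6, -6, 16, -2]
After 'push -9': [-4, 0, 0, 0, 2, -6, -6, 16, -2, -9]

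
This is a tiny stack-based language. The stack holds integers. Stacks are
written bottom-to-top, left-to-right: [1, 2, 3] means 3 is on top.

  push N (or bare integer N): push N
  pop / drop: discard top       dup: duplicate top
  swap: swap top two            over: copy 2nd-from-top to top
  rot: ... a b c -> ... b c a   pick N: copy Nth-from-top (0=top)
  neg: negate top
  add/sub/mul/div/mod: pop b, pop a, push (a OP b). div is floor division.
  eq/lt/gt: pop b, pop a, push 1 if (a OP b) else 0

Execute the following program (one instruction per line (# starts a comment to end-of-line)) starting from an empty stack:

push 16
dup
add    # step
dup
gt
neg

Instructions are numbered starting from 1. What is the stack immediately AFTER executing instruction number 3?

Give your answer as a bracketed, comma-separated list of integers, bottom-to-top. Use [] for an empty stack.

Answer: [32]

Derivation:
Step 1 ('push 16'): [16]
Step 2 ('dup'): [16, 16]
Step 3 ('add'): [32]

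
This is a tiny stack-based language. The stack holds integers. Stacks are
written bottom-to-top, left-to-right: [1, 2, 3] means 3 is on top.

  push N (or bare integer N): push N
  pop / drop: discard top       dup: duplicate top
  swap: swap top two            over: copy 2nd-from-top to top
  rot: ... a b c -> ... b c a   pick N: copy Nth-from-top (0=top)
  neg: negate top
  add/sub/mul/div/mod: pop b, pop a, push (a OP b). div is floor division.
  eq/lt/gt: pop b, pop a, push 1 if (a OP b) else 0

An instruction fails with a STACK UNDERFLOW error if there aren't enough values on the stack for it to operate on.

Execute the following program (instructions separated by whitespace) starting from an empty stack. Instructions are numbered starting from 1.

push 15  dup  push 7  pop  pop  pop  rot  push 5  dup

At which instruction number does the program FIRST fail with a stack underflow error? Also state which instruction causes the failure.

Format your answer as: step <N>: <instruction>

Answer: step 7: rot

Derivation:
Step 1 ('push 15'): stack = [15], depth = 1
Step 2 ('dup'): stack = [15, 15], depth = 2
Step 3 ('push 7'): stack = [15, 15, 7], depth = 3
Step 4 ('pop'): stack = [15, 15], depth = 2
Step 5 ('pop'): stack = [15], depth = 1
Step 6 ('pop'): stack = [], depth = 0
Step 7 ('rot'): needs 3 value(s) but depth is 0 — STACK UNDERFLOW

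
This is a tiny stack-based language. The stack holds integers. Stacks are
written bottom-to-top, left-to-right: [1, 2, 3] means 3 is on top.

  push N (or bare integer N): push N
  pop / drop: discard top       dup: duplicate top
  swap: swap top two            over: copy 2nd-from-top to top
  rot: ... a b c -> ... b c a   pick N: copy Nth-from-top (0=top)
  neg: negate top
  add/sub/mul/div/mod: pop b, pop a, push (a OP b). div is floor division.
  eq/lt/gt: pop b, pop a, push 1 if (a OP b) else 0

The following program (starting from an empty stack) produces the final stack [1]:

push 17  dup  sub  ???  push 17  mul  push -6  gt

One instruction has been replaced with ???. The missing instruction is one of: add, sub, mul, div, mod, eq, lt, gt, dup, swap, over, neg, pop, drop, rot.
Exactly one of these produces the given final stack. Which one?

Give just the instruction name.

Answer: neg

Derivation:
Stack before ???: [0]
Stack after ???:  [0]
The instruction that transforms [0] -> [0] is: neg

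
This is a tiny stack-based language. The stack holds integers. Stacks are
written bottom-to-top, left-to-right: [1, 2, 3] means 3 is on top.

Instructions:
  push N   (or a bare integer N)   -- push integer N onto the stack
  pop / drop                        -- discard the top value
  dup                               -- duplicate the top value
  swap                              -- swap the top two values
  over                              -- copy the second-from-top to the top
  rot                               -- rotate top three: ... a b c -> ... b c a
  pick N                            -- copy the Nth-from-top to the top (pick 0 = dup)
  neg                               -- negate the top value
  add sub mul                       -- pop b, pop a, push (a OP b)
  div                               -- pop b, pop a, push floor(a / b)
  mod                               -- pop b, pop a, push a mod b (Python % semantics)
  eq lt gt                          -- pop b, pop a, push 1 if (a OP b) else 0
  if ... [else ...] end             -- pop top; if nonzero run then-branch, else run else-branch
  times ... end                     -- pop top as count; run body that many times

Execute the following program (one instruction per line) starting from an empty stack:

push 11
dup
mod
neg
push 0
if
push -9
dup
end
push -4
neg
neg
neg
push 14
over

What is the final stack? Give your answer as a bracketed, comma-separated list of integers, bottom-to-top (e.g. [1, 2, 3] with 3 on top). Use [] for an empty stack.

Answer: [0, 4, 14, 4]

Derivation:
After 'push 11': [11]
After 'dup': [11, 11]
After 'mod': [0]
After 'neg': [0]
After 'push 0': [0, 0]
After 'if': [0]
After 'push -4': [0, -4]
After 'neg': [0, 4]
After 'neg': [0, -4]
After 'neg': [0, 4]
After 'push 14': [0, 4, 14]
After 'over': [0, 4, 14, 4]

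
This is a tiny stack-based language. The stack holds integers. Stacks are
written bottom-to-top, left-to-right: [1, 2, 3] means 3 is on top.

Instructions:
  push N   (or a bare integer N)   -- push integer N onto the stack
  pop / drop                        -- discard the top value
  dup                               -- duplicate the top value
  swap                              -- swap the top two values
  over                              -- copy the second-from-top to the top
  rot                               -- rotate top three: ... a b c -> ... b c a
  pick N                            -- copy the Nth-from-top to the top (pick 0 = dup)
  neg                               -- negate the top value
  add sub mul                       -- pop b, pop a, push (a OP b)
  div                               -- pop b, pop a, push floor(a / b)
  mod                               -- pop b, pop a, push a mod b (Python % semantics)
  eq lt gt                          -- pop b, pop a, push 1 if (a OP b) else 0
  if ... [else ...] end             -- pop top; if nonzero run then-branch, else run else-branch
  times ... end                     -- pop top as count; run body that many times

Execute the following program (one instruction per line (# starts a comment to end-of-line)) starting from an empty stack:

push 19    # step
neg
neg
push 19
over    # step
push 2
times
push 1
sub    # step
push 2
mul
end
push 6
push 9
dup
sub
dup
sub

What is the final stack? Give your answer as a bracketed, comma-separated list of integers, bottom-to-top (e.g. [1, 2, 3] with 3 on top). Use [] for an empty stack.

After 'push 19': [19]
After 'neg': [-19]
After 'neg': [19]
After 'push 19': [19, 19]
After 'over': [19, 19, 19]
After 'push 2': [19, 19, 19, 2]
After 'times': [19, 19, 19]
After 'push 1': [19, 19, 19, 1]
After 'sub': [19, 19, 18]
After 'push 2': [19, 19, 18, 2]
After 'mul': [19, 19, 36]
After 'push 1': [19, 19, 36, 1]
After 'sub': [19, 19, 35]
After 'push 2': [19, 19, 35, 2]
After 'mul': [19, 19, 70]
After 'push 6': [19, 19, 70, 6]
After 'push 9': [19, 19, 70, 6, 9]
After 'dup': [19, 19, 70, 6, 9, 9]
After 'sub': [19, 19, 70, 6, 0]
After 'dup': [19, 19, 70, 6, 0, 0]
After 'sub': [19, 19, 70, 6, 0]

Answer: [19, 19, 70, 6, 0]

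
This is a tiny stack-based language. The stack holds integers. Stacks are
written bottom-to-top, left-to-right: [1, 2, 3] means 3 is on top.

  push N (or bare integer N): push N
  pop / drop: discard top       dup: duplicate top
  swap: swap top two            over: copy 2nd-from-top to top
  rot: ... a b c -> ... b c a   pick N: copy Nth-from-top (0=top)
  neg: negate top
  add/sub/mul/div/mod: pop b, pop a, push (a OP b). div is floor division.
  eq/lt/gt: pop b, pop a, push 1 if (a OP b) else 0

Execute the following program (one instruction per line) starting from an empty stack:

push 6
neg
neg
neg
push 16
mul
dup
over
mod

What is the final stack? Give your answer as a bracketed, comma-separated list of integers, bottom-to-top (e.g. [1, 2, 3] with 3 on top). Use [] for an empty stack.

After 'push 6': [6]
After 'neg': [-6]
After 'neg': [6]
After 'neg': [-6]
After 'push 16': [-6, 16]
After 'mul': [-96]
After 'dup': [-96, -96]
After 'over': [-96, -96, -96]
After 'mod': [-96, 0]

Answer: [-96, 0]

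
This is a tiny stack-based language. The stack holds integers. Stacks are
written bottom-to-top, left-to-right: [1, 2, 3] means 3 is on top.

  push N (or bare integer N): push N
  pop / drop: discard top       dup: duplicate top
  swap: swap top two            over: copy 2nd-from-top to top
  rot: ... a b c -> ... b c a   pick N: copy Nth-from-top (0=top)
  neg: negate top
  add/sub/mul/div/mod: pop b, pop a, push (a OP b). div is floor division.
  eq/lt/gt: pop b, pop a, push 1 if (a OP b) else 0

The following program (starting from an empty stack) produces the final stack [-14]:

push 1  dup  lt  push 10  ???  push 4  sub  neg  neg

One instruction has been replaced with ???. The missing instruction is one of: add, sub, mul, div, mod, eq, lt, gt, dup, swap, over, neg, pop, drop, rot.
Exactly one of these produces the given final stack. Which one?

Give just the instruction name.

Answer: sub

Derivation:
Stack before ???: [0, 10]
Stack after ???:  [-10]
The instruction that transforms [0, 10] -> [-10] is: sub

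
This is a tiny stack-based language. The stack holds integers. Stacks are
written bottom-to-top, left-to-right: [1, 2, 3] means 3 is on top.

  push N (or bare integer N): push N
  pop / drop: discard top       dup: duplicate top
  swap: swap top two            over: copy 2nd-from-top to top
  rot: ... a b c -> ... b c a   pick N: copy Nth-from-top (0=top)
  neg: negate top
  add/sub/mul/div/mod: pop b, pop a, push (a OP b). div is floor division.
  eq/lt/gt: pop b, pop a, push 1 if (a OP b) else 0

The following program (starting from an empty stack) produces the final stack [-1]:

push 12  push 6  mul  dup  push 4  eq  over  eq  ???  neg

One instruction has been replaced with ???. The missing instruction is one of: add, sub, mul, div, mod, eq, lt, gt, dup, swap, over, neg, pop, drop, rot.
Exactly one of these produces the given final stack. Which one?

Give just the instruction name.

Stack before ???: [72, 0]
Stack after ???:  [1]
The instruction that transforms [72, 0] -> [1] is: gt

Answer: gt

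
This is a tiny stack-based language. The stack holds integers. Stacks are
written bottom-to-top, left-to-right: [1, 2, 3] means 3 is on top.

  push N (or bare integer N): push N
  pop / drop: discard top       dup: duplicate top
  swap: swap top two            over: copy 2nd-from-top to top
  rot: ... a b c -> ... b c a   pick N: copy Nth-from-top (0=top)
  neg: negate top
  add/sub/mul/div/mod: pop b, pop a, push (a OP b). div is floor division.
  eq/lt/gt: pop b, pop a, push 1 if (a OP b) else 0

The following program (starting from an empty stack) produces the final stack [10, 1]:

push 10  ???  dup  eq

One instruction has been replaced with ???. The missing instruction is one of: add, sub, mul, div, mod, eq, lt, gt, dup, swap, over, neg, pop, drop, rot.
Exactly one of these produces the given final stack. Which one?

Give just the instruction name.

Stack before ???: [10]
Stack after ???:  [10, 10]
The instruction that transforms [10] -> [10, 10] is: dup

Answer: dup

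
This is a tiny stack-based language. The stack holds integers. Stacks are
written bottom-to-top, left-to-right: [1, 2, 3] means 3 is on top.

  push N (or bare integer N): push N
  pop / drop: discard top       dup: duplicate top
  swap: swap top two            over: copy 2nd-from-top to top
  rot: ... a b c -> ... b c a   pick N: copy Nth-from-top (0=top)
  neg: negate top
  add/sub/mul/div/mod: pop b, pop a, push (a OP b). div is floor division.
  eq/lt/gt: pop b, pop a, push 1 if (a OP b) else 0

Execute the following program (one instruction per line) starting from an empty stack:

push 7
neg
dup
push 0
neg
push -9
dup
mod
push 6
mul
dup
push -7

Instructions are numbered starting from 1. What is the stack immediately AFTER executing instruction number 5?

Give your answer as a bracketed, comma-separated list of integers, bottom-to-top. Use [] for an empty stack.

Answer: [-7, -7, 0]

Derivation:
Step 1 ('push 7'): [7]
Step 2 ('neg'): [-7]
Step 3 ('dup'): [-7, -7]
Step 4 ('push 0'): [-7, -7, 0]
Step 5 ('neg'): [-7, -7, 0]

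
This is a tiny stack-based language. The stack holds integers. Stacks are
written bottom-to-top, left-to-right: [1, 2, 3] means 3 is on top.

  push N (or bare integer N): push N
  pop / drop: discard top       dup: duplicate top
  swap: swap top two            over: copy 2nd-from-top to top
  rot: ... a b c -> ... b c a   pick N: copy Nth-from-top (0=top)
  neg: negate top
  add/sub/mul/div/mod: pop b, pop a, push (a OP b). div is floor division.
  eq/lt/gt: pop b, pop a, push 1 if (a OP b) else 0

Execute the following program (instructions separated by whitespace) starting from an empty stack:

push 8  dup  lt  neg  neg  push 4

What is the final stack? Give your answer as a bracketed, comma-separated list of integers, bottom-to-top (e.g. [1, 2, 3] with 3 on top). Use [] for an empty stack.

Answer: [0, 4]

Derivation:
After 'push 8': [8]
After 'dup': [8, 8]
After 'lt': [0]
After 'neg': [0]
After 'neg': [0]
After 'push 4': [0, 4]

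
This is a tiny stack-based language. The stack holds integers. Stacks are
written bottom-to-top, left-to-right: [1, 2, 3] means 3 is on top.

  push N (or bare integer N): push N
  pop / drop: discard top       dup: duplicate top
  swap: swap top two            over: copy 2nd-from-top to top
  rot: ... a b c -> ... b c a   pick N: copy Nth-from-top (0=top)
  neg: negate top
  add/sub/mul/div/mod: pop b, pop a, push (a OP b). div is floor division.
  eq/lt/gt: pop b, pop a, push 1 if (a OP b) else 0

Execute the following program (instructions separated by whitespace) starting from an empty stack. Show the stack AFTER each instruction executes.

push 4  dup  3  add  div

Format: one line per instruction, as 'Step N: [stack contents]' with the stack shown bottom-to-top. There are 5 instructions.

Step 1: [4]
Step 2: [4, 4]
Step 3: [4, 4, 3]
Step 4: [4, 7]
Step 5: [0]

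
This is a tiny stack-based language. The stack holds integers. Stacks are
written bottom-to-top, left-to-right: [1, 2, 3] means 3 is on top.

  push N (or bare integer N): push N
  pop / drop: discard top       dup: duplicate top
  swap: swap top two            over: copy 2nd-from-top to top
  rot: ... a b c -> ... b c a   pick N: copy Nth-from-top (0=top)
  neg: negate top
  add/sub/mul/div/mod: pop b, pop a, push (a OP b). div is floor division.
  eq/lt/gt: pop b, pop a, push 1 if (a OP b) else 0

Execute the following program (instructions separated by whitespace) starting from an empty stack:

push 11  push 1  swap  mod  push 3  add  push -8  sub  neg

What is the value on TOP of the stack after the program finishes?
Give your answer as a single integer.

After 'push 11': [11]
After 'push 1': [11, 1]
After 'swap': [1, 11]
After 'mod': [1]
After 'push 3': [1, 3]
After 'add': [4]
After 'push -8': [4, -8]
After 'sub': [12]
After 'neg': [-12]

Answer: -12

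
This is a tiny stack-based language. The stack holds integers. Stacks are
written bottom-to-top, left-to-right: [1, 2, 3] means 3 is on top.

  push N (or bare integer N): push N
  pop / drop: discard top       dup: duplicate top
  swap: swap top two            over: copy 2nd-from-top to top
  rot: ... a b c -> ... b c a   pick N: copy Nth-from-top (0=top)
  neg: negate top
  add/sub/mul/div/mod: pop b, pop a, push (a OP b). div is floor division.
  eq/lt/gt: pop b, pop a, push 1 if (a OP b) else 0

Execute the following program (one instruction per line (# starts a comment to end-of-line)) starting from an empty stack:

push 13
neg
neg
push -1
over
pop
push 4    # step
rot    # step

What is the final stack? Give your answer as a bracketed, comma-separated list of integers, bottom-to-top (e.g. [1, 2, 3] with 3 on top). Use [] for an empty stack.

Answer: [-1, 4, 13]

Derivation:
After 'push 13': [13]
After 'neg': [-13]
After 'neg': [13]
After 'push -1': [13, -1]
After 'over': [13, -1, 13]
After 'pop': [13, -1]
After 'push 4': [13, -1, 4]
After 'rot': [-1, 4, 13]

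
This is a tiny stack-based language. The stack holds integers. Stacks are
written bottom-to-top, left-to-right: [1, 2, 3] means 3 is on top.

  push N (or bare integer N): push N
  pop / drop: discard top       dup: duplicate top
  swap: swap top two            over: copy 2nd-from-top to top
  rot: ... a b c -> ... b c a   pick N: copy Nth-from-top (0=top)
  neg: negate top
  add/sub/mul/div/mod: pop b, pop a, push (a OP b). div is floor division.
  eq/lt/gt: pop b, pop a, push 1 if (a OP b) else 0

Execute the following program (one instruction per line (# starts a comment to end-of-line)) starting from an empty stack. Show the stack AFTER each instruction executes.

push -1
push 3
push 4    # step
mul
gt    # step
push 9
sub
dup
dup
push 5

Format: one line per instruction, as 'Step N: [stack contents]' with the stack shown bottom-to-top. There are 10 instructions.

Step 1: [-1]
Step 2: [-1, 3]
Step 3: [-1, 3, 4]
Step 4: [-1, 12]
Step 5: [0]
Step 6: [0, 9]
Step 7: [-9]
Step 8: [-9, -9]
Step 9: [-9, -9, -9]
Step 10: [-9, -9, -9, 5]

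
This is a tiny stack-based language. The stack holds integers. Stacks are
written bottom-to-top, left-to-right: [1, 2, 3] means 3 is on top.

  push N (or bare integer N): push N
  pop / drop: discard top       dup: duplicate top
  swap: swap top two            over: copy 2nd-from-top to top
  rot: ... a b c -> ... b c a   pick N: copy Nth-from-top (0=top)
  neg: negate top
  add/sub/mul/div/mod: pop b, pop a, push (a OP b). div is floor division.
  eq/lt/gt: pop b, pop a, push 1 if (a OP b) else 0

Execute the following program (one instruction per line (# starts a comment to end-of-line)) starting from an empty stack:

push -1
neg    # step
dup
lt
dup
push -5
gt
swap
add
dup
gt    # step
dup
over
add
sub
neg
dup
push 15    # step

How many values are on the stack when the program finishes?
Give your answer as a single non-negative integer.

After 'push -1': stack = [-1] (depth 1)
After 'neg': stack = [1] (depth 1)
After 'dup': stack = [1, 1] (depth 2)
After 'lt': stack = [0] (depth 1)
After 'dup': stack = [0, 0] (depth 2)
After 'push -5': stack = [0, 0, -5] (depth 3)
After 'gt': stack = [0, 1] (depth 2)
After 'swap': stack = [1, 0] (depth 2)
After 'add': stack = [1] (depth 1)
After 'dup': stack = [1, 1] (depth 2)
After 'gt': stack = [0] (depth 1)
After 'dup': stack = [0, 0] (depth 2)
After 'over': stack = [0, 0, 0] (depth 3)
After 'add': stack = [0, 0] (depth 2)
After 'sub': stack = [0] (depth 1)
After 'neg': stack = [0] (depth 1)
After 'dup': stack = [0, 0] (depth 2)
After 'push 15': stack = [0, 0, 15] (depth 3)

Answer: 3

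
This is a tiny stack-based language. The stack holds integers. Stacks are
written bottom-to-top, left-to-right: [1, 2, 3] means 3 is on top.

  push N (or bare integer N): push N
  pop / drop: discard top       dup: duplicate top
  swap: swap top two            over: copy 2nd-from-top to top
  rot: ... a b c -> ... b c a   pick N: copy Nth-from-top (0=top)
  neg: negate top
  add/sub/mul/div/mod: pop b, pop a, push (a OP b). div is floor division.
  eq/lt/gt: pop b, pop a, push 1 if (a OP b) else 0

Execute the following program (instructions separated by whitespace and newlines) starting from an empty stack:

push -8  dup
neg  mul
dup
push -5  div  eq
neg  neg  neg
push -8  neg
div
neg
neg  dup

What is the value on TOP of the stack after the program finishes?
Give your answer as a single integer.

Answer: 0

Derivation:
After 'push -8': [-8]
After 'dup': [-8, -8]
After 'neg': [-8, 8]
After 'mul': [-64]
After 'dup': [-64, -64]
After 'push -5': [-64, -64, -5]
After 'div': [-64, 12]
After 'eq': [0]
After 'neg': [0]
After 'neg': [0]
After 'neg': [0]
After 'push -8': [0, -8]
After 'neg': [0, 8]
After 'div': [0]
After 'neg': [0]
After 'neg': [0]
After 'dup': [0, 0]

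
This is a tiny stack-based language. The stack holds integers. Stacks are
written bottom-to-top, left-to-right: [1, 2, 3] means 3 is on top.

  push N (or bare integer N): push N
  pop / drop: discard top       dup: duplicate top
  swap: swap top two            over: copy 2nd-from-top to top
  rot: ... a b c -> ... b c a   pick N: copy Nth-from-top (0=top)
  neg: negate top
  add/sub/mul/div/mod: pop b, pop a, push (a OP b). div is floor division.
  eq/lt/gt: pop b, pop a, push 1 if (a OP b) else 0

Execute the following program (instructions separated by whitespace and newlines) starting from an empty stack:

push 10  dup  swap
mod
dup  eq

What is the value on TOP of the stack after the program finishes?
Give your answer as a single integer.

Answer: 1

Derivation:
After 'push 10': [10]
After 'dup': [10, 10]
After 'swap': [10, 10]
After 'mod': [0]
After 'dup': [0, 0]
After 'eq': [1]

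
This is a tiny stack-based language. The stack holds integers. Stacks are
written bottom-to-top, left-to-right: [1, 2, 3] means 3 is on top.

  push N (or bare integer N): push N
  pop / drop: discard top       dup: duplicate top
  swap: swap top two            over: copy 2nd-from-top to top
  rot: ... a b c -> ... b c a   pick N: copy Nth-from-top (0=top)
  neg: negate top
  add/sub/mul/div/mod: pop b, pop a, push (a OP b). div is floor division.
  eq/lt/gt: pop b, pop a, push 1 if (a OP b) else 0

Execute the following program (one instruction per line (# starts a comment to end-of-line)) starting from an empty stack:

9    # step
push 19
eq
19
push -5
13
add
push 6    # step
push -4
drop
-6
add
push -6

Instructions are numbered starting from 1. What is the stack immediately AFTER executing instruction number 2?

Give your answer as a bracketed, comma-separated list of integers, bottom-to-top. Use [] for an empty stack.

Step 1 ('9'): [9]
Step 2 ('push 19'): [9, 19]

Answer: [9, 19]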